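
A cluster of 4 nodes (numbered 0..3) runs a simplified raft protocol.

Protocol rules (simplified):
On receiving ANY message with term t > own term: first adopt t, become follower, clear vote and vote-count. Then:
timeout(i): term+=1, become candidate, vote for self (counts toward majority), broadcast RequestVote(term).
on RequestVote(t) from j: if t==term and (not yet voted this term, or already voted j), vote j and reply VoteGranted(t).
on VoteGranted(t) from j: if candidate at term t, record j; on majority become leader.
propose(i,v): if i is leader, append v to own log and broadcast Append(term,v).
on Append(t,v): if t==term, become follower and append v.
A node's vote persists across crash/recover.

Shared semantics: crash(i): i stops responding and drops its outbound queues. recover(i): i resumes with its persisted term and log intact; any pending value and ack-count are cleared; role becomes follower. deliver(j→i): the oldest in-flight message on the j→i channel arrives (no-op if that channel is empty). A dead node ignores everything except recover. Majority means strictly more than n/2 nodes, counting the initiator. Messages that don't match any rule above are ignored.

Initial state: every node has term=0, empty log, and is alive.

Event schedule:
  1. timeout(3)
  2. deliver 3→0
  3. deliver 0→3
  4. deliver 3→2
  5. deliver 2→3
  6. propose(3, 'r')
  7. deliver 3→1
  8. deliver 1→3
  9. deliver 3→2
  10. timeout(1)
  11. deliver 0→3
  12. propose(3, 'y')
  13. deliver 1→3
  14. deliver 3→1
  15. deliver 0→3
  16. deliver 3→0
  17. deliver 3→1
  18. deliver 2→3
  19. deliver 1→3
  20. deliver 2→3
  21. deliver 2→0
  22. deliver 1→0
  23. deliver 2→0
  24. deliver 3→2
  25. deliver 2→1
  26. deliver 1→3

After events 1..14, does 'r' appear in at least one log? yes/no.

yes

step 1 timeout(3): 3={cand,t=1,log=-}
step 2 deliver 3→0: 0={foll,t=1,log=-}
step 3 deliver 0→3: —
step 4 deliver 3→2: 2={foll,t=1,log=-}
step 5 deliver 2→3: 3={lead,t=1,log=-}
step 6 propose(3,'r'): 3={lead,t=1,log=r}
step 7 deliver 3→1: 1={foll,t=1,log=-}
step 8 deliver 1→3: —
step 9 deliver 3→2: 2={foll,t=1,log=r}
step 10 timeout(1): 1={cand,t=2,log=-}
step 11 deliver 0→3: —
step 12 propose(3,'y'): 3={lead,t=1,log=r,y}
step 13 deliver 1→3: 3={foll,t=2,log=r,y}
step 14 deliver 3→1: —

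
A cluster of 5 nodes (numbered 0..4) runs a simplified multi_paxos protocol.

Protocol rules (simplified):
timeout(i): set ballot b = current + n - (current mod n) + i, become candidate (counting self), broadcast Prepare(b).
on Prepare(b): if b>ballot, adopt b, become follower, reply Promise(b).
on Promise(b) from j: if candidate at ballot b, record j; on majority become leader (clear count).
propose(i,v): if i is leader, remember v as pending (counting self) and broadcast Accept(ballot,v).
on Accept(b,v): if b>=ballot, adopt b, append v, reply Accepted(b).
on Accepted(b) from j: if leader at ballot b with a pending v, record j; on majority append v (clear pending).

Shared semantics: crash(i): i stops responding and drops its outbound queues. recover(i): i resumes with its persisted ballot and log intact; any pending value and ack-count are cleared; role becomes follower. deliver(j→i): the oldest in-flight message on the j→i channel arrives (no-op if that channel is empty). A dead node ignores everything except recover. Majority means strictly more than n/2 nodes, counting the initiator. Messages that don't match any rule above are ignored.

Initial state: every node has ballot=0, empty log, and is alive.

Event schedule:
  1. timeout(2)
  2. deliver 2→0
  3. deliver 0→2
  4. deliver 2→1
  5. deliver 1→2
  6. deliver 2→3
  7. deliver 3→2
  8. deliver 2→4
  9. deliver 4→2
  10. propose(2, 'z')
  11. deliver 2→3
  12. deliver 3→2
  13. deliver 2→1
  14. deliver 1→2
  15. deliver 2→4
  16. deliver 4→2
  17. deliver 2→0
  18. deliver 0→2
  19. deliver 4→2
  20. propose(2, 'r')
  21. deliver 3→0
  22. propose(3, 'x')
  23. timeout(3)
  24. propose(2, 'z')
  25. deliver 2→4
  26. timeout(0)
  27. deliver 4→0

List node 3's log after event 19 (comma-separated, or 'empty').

z

1. timeout(2):  <2:cand b7 ->
2. deliver 2→0:  <0:foll b7 ->
3. deliver 0→2:  nop
4. deliver 2→1:  <1:foll b7 ->
5. deliver 1→2:  <2:lead b7 ->
6. deliver 2→3:  <3:foll b7 ->
7. deliver 3→2:  nop
8. deliver 2→4:  <4:foll b7 ->
9. deliver 4→2:  nop
10. propose(2,'z'):  nop
11. deliver 2→3:  <3:foll b7 z>
12. deliver 3→2:  nop
13. deliver 2→1:  <1:foll b7 z>
14. deliver 1→2:  <2:lead b7 z>
15. deliver 2→4:  <4:foll b7 z>
16. deliver 4→2:  nop
17. deliver 2→0:  <0:foll b7 z>
18. deliver 0→2:  nop
19. deliver 4→2:  nop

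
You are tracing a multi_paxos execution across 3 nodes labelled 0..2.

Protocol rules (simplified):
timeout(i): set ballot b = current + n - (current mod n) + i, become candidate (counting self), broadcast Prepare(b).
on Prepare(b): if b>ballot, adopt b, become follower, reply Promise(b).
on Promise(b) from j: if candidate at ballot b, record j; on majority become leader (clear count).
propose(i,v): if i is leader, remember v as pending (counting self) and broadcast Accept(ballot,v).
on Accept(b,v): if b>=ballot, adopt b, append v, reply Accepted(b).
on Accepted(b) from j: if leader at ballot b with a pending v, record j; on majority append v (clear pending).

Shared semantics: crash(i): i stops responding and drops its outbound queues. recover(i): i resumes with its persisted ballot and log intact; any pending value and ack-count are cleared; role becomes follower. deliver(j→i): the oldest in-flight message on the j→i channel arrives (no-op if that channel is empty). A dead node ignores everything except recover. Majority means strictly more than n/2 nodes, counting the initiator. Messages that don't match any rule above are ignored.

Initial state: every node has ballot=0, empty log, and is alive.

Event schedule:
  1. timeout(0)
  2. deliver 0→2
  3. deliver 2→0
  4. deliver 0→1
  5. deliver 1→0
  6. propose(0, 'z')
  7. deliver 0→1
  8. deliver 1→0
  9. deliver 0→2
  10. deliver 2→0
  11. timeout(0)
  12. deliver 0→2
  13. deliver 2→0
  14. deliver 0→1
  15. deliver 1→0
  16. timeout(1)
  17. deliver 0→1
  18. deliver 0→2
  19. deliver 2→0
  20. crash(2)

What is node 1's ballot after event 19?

10

1. timeout(0):  <0:cand b3 ->
2. deliver 0→2:  <2:foll b3 ->
3. deliver 2→0:  <0:lead b3 ->
4. deliver 0→1:  <1:foll b3 ->
5. deliver 1→0:  nop
6. propose(0,'z'):  nop
7. deliver 0→1:  <1:foll b3 z>
8. deliver 1→0:  <0:lead b3 z>
9. deliver 0→2:  <2:foll b3 z>
10. deliver 2→0:  nop
11. timeout(0):  <0:cand b6 z>
12. deliver 0→2:  <2:foll b6 z>
13. deliver 2→0:  <0:lead b6 z>
14. deliver 0→1:  <1:foll b6 z>
15. deliver 1→0:  nop
16. timeout(1):  <1:cand b10 z>
17. deliver 0→1:  nop
18. deliver 0→2:  nop
19. deliver 2→0:  nop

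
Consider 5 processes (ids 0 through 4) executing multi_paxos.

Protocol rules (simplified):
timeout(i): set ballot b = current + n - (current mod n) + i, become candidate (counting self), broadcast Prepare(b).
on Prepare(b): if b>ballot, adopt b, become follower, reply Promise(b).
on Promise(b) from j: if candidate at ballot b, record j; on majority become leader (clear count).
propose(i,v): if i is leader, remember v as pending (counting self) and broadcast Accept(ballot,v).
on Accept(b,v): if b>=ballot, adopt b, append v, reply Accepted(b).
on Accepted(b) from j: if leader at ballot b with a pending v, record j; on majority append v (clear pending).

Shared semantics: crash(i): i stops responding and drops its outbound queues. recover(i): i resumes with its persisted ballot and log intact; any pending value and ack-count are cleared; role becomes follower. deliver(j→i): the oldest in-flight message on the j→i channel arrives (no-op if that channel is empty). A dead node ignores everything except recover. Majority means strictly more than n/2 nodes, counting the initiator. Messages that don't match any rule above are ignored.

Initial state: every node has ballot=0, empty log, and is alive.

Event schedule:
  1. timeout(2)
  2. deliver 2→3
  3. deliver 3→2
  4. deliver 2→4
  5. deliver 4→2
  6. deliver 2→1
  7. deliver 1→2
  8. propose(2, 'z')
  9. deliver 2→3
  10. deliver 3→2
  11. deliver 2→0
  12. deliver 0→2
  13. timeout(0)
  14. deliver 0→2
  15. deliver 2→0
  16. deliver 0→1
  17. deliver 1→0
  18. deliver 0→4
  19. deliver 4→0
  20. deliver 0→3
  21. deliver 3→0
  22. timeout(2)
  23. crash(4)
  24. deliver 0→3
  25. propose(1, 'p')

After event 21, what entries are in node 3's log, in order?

e1 timeout(2): 2[cand,b=7,-]
e2 deliver 2→3: 3[foll,b=7,-]
e3 deliver 3→2: ·
e4 deliver 2→4: 4[foll,b=7,-]
e5 deliver 4→2: 2[lead,b=7,-]
e6 deliver 2→1: 1[foll,b=7,-]
e7 deliver 1→2: ·
e8 propose(2,'z'): ·
e9 deliver 2→3: 3[foll,b=7,z]
e10 deliver 3→2: ·
e11 deliver 2→0: 0[foll,b=7,-]
e12 deliver 0→2: ·
e13 timeout(0): 0[cand,b=10,-]
e14 deliver 0→2: 2[foll,b=10,-]
e15 deliver 2→0: ·
e16 deliver 0→1: 1[foll,b=10,-]
e17 deliver 1→0: ·
e18 deliver 0→4: 4[foll,b=10,-]
e19 deliver 4→0: 0[lead,b=10,-]
e20 deliver 0→3: 3[foll,b=10,z]
e21 deliver 3→0: ·

z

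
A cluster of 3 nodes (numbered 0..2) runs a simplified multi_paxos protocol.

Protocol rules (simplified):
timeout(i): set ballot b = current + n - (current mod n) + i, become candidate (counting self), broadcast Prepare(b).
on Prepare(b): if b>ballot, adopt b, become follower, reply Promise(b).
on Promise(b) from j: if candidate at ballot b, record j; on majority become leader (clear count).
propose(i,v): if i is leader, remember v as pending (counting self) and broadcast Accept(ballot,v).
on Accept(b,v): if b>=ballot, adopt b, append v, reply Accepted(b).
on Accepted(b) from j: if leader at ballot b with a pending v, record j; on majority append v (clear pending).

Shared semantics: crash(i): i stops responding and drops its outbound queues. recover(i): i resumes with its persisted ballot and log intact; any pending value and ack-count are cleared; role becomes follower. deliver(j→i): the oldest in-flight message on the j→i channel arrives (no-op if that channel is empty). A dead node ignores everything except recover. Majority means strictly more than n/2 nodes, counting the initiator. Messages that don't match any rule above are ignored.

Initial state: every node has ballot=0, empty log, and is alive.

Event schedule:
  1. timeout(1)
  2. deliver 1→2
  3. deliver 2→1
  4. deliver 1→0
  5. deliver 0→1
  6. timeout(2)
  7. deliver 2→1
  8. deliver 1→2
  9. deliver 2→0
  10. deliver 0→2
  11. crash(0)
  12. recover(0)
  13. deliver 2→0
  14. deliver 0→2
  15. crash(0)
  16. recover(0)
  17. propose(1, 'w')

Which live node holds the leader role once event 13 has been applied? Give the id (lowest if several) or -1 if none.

[1] timeout(1) → N1(cand b4 [-])
[2] deliver 1→2 → N2(foll b4 [-])
[3] deliver 2→1 → N1(lead b4 [-])
[4] deliver 1→0 → N0(foll b4 [-])
[5] deliver 0→1 → ∅
[6] timeout(2) → N2(cand b8 [-])
[7] deliver 2→1 → N1(foll b8 [-])
[8] deliver 1→2 → N2(lead b8 [-])
[9] deliver 2→0 → N0(foll b8 [-])
[10] deliver 0→2 → ∅
[11] crash(0) → N0(✗foll b8 [-])
[12] recover(0) → N0(foll b8 [-])
[13] deliver 2→0 → ∅

2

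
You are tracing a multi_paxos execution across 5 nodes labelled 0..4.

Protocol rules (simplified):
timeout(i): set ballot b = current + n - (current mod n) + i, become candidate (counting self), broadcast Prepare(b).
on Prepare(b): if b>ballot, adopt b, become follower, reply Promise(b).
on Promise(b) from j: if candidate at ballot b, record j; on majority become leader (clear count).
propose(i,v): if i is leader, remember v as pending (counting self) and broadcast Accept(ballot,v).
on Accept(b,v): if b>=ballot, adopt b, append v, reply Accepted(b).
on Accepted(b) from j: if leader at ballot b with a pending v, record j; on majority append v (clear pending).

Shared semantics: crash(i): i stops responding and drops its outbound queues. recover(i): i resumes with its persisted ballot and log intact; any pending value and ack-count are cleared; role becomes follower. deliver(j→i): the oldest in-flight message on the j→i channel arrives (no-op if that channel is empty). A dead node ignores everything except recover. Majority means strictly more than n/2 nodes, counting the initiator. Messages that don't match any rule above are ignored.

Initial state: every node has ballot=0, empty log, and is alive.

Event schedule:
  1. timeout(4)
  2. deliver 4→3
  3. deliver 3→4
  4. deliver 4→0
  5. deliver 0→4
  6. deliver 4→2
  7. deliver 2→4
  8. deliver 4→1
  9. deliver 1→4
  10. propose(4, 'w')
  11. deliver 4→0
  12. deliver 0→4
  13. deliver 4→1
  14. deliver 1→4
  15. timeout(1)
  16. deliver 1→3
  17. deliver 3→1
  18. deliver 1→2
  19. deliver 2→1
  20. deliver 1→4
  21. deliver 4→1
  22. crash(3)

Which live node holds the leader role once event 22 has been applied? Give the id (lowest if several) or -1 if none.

1

e1 timeout(4): 4[cand,b=9,-]
e2 deliver 4→3: 3[foll,b=9,-]
e3 deliver 3→4: ·
e4 deliver 4→0: 0[foll,b=9,-]
e5 deliver 0→4: 4[lead,b=9,-]
e6 deliver 4→2: 2[foll,b=9,-]
e7 deliver 2→4: ·
e8 deliver 4→1: 1[foll,b=9,-]
e9 deliver 1→4: ·
e10 propose(4,'w'): ·
e11 deliver 4→0: 0[foll,b=9,w]
e12 deliver 0→4: ·
e13 deliver 4→1: 1[foll,b=9,w]
e14 deliver 1→4: 4[lead,b=9,w]
e15 timeout(1): 1[cand,b=11,w]
e16 deliver 1→3: 3[foll,b=11,-]
e17 deliver 3→1: ·
e18 deliver 1→2: 2[foll,b=11,-]
e19 deliver 2→1: 1[lead,b=11,w]
e20 deliver 1→4: 4[foll,b=11,w]
e21 deliver 4→1: ·
e22 crash(3): 3[✗foll,b=11,-]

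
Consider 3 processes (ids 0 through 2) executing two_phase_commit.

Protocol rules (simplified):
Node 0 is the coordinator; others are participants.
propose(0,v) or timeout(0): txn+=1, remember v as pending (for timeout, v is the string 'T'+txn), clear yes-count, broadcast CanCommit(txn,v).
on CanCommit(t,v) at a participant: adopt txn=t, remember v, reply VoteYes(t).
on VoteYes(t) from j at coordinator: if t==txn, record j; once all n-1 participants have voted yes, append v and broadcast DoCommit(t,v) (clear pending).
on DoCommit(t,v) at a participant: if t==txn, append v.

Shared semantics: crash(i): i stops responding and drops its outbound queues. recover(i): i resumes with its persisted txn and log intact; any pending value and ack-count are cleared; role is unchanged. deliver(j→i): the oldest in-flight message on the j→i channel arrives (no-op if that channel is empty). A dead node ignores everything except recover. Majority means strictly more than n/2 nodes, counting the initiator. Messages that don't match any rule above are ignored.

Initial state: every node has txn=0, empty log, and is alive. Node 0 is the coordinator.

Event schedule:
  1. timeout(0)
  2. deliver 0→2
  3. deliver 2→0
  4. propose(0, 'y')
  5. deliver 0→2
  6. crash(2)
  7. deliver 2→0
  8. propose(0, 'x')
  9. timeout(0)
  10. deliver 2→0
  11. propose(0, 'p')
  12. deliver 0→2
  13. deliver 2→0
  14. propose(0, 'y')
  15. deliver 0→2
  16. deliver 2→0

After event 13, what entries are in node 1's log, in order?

empty

step 1 timeout(0): 0={coor,t=1,log=-}
step 2 deliver 0→2: 2={part,t=1,log=-}
step 3 deliver 2→0: —
step 4 propose(0,'y'): 0={coor,t=2,log=-}
step 5 deliver 0→2: 2={part,t=2,log=-}
step 6 crash(2): 2={✗part,t=2,log=-}
step 7 deliver 2→0: —
step 8 propose(0,'x'): 0={coor,t=3,log=-}
step 9 timeout(0): 0={coor,t=4,log=-}
step 10 deliver 2→0: —
step 11 propose(0,'p'): 0={coor,t=5,log=-}
step 12 deliver 0→2: —
step 13 deliver 2→0: —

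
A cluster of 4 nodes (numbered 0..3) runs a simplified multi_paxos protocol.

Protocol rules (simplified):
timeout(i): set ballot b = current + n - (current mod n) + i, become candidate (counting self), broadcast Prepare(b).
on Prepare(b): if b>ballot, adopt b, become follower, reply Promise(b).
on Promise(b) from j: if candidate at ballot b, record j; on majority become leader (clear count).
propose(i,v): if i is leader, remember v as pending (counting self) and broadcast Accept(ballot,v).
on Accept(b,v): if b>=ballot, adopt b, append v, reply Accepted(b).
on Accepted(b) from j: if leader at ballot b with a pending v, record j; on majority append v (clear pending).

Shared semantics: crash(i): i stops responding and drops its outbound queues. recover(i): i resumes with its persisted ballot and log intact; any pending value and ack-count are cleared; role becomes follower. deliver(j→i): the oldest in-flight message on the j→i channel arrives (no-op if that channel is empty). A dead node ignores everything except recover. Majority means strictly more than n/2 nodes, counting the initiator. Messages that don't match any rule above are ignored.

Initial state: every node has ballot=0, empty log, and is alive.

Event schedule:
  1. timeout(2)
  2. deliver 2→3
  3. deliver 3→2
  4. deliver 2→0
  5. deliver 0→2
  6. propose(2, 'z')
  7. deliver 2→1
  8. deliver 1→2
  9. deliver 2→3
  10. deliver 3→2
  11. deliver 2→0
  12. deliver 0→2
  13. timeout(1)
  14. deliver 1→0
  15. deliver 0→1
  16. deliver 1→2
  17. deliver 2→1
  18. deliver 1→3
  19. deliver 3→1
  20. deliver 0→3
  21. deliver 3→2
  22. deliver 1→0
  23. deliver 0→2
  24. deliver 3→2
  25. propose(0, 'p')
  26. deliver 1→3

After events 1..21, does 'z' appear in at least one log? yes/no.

yes

[1] timeout(2) → N2(cand b6 [-])
[2] deliver 2→3 → N3(foll b6 [-])
[3] deliver 3→2 → ∅
[4] deliver 2→0 → N0(foll b6 [-])
[5] deliver 0→2 → N2(lead b6 [-])
[6] propose(2,'z') → ∅
[7] deliver 2→1 → N1(foll b6 [-])
[8] deliver 1→2 → ∅
[9] deliver 2→3 → N3(foll b6 [z])
[10] deliver 3→2 → ∅
[11] deliver 2→0 → N0(foll b6 [z])
[12] deliver 0→2 → N2(lead b6 [z])
[13] timeout(1) → N1(cand b9 [-])
[14] deliver 1→0 → N0(foll b9 [z])
[15] deliver 0→1 → ∅
[16] deliver 1→2 → N2(foll b9 [z])
[17] deliver 2→1 → ∅
[18] deliver 1→3 → N3(foll b9 [z])
[19] deliver 3→1 → N1(lead b9 [-])
[20] deliver 0→3 → ∅
[21] deliver 3→2 → ∅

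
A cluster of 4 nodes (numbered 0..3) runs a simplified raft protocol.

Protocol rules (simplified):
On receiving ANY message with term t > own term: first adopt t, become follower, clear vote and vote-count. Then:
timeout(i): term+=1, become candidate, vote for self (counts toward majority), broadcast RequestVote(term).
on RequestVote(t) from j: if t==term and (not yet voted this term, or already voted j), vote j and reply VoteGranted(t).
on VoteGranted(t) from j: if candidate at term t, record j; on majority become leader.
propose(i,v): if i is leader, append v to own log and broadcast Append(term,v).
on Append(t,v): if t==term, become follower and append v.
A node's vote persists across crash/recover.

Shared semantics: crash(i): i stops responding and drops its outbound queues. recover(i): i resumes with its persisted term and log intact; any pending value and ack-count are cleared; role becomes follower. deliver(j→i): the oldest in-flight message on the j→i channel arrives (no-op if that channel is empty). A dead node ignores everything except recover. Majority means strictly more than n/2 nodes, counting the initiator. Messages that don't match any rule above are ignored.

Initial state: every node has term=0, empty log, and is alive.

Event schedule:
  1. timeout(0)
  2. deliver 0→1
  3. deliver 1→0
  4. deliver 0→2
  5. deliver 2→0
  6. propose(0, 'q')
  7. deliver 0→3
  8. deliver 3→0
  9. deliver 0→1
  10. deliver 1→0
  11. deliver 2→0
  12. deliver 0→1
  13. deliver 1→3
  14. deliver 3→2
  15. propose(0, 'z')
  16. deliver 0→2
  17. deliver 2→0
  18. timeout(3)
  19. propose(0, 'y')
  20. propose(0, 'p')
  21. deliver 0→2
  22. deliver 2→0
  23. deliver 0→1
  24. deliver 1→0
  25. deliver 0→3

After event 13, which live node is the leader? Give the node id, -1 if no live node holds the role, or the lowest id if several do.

0

step 1 timeout(0): 0={cand,t=1,log=-}
step 2 deliver 0→1: 1={foll,t=1,log=-}
step 3 deliver 1→0: —
step 4 deliver 0→2: 2={foll,t=1,log=-}
step 5 deliver 2→0: 0={lead,t=1,log=-}
step 6 propose(0,'q'): 0={lead,t=1,log=q}
step 7 deliver 0→3: 3={foll,t=1,log=-}
step 8 deliver 3→0: —
step 9 deliver 0→1: 1={foll,t=1,log=q}
step 10 deliver 1→0: —
step 11 deliver 2→0: —
step 12 deliver 0→1: —
step 13 deliver 1→3: —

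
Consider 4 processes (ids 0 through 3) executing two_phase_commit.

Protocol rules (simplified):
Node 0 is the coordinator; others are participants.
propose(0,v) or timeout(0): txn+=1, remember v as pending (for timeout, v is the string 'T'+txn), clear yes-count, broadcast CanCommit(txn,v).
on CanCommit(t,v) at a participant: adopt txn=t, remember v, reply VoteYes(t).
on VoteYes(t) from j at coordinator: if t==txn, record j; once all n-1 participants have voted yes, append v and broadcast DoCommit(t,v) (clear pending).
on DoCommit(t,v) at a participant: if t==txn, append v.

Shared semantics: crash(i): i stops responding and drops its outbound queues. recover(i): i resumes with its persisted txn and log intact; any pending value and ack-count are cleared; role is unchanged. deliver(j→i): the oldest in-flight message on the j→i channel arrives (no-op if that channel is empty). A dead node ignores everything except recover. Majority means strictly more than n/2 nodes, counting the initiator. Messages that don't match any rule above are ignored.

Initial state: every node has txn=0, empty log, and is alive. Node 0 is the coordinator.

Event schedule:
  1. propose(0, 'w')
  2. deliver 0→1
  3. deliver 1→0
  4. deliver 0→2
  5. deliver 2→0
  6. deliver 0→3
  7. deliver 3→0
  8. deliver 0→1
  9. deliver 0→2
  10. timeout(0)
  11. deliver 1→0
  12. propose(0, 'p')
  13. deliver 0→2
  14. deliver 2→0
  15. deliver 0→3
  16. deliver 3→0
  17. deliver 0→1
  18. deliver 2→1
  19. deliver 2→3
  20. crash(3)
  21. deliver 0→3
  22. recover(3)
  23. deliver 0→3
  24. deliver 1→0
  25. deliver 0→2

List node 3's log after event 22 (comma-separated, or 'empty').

e1 propose(0,'w'): 0[coor,t=1,-]
e2 deliver 0→1: 1[part,t=1,-]
e3 deliver 1→0: ·
e4 deliver 0→2: 2[part,t=1,-]
e5 deliver 2→0: ·
e6 deliver 0→3: 3[part,t=1,-]
e7 deliver 3→0: 0[coor,t=1,w]
e8 deliver 0→1: 1[part,t=1,w]
e9 deliver 0→2: 2[part,t=1,w]
e10 timeout(0): 0[coor,t=2,w]
e11 deliver 1→0: ·
e12 propose(0,'p'): 0[coor,t=3,w]
e13 deliver 0→2: 2[part,t=2,w]
e14 deliver 2→0: ·
e15 deliver 0→3: 3[part,t=1,w]
e16 deliver 3→0: ·
e17 deliver 0→1: 1[part,t=2,w]
e18 deliver 2→1: ·
e19 deliver 2→3: ·
e20 crash(3): 3[✗part,t=1,w]
e21 deliver 0→3: ·
e22 recover(3): 3[part,t=1,w]

w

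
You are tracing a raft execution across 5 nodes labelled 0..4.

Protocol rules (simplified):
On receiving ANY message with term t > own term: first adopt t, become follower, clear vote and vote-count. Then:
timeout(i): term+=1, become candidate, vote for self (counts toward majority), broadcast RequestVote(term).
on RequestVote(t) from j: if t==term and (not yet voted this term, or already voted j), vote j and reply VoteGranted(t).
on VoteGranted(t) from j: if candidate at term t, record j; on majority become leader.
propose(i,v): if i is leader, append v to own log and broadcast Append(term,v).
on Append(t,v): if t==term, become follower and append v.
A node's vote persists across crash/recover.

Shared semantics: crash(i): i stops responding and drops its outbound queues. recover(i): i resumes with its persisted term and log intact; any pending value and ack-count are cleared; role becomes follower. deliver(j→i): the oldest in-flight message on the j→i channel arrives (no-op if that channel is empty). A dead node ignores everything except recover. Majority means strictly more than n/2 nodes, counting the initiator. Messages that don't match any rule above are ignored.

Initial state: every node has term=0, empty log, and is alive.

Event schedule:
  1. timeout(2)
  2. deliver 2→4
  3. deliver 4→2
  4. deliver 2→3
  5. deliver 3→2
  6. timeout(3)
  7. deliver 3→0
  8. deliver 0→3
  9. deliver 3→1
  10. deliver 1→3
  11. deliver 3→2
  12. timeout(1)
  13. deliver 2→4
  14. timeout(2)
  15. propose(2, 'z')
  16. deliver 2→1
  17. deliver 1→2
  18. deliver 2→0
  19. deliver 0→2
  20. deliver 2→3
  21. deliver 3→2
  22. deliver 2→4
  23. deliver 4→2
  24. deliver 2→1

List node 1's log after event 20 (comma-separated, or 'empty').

empty

after 1 — timeout(2): n2:cand/t1/[-]
after 2 — deliver 2→4: n4:foll/t1/[-]
after 3 — deliver 4→2: ·
after 4 — deliver 2→3: n3:foll/t1/[-]
after 5 — deliver 3→2: n2:lead/t1/[-]
after 6 — timeout(3): n3:cand/t2/[-]
after 7 — deliver 3→0: n0:foll/t2/[-]
after 8 — deliver 0→3: ·
after 9 — deliver 3→1: n1:foll/t2/[-]
after 10 — deliver 1→3: n3:lead/t2/[-]
after 11 — deliver 3→2: n2:foll/t2/[-]
after 12 — timeout(1): n1:cand/t3/[-]
after 13 — deliver 2→4: ·
after 14 — timeout(2): n2:cand/t3/[-]
after 15 — propose(2,'z'): ·
after 16 — deliver 2→1: ·
after 17 — deliver 1→2: ·
after 18 — deliver 2→0: ·
after 19 — deliver 0→2: ·
after 20 — deliver 2→3: ·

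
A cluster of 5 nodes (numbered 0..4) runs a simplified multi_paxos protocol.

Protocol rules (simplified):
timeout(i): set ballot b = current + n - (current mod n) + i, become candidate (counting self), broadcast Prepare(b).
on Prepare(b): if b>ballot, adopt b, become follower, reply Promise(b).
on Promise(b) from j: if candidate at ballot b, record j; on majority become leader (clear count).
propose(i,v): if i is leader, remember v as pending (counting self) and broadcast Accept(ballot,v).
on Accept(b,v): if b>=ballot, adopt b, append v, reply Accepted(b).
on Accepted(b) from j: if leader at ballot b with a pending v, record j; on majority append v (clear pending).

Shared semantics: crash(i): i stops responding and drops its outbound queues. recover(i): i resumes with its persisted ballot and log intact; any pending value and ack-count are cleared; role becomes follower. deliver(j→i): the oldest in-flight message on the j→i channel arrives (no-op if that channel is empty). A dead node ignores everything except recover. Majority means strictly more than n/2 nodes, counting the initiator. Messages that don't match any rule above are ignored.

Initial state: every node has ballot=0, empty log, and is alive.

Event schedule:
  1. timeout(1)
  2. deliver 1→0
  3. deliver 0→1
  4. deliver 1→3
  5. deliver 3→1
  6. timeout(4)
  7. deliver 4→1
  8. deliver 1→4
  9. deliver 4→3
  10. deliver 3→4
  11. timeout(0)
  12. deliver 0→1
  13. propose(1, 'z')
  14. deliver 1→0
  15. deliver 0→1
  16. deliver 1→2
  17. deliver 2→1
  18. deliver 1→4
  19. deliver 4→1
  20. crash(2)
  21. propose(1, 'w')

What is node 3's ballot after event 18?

9

after 1 — timeout(1): n1:cand/b6/[-]
after 2 — deliver 1→0: n0:foll/b6/[-]
after 3 — deliver 0→1: ·
after 4 — deliver 1→3: n3:foll/b6/[-]
after 5 — deliver 3→1: n1:lead/b6/[-]
after 6 — timeout(4): n4:cand/b9/[-]
after 7 — deliver 4→1: n1:foll/b9/[-]
after 8 — deliver 1→4: ·
after 9 — deliver 4→3: n3:foll/b9/[-]
after 10 — deliver 3→4: ·
after 11 — timeout(0): n0:cand/b10/[-]
after 12 — deliver 0→1: n1:foll/b10/[-]
after 13 — propose(1,'z'): ·
after 14 — deliver 1→0: ·
after 15 — deliver 0→1: ·
after 16 — deliver 1→2: n2:foll/b6/[-]
after 17 — deliver 2→1: ·
after 18 — deliver 1→4: n4:lead/b9/[-]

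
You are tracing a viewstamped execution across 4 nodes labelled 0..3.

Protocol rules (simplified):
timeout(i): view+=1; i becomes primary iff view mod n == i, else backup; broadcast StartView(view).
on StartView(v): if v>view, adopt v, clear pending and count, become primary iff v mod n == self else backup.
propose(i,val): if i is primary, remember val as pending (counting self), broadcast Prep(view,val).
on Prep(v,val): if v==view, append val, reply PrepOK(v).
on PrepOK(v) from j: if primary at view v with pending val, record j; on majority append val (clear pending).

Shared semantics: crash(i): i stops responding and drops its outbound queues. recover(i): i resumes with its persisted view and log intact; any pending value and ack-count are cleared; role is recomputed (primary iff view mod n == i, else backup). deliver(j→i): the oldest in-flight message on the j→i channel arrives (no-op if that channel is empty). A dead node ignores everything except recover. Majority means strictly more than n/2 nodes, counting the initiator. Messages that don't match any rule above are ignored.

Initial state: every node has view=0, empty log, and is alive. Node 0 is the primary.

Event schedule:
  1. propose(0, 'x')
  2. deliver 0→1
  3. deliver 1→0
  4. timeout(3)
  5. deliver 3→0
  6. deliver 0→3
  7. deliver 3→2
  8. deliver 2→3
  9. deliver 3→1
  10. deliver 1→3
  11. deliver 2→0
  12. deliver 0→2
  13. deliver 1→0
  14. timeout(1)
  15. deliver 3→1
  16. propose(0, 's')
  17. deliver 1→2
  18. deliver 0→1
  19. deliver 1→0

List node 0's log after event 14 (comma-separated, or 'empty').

empty

after 1 — propose(0,'x'): ·
after 2 — deliver 0→1: n1:back/v0/[x]
after 3 — deliver 1→0: ·
after 4 — timeout(3): n3:back/v1/[-]
after 5 — deliver 3→0: n0:back/v1/[-]
after 6 — deliver 0→3: ·
after 7 — deliver 3→2: n2:back/v1/[-]
after 8 — deliver 2→3: ·
after 9 — deliver 3→1: n1:prim/v1/[x]
after 10 — deliver 1→3: ·
after 11 — deliver 2→0: ·
after 12 — deliver 0→2: ·
after 13 — deliver 1→0: ·
after 14 — timeout(1): n1:back/v2/[x]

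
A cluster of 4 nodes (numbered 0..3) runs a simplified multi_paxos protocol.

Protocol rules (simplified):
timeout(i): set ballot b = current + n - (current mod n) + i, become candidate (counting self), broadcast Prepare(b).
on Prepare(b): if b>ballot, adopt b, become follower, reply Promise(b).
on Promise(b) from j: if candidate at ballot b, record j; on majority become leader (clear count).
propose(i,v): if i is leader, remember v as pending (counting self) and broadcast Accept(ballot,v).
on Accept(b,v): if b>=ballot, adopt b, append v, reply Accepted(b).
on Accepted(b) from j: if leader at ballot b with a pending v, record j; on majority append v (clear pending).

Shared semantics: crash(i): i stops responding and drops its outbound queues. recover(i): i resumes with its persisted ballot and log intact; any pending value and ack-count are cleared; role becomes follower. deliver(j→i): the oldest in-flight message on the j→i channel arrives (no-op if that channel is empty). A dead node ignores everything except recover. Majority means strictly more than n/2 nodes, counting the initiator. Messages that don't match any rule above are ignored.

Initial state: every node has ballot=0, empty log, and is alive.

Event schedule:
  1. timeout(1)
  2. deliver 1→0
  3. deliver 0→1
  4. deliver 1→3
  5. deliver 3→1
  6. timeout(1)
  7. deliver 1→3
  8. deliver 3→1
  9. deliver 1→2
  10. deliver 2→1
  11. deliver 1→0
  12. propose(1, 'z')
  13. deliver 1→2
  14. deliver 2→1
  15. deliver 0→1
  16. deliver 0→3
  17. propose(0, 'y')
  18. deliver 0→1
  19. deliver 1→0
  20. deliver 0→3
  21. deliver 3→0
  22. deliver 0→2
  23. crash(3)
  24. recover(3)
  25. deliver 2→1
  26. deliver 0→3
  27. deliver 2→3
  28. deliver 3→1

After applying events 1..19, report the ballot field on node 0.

after 1 — timeout(1): n1:cand/b5/[-]
after 2 — deliver 1→0: n0:foll/b5/[-]
after 3 — deliver 0→1: ·
after 4 — deliver 1→3: n3:foll/b5/[-]
after 5 — deliver 3→1: n1:lead/b5/[-]
after 6 — timeout(1): n1:cand/b9/[-]
after 7 — deliver 1→3: n3:foll/b9/[-]
after 8 — deliver 3→1: ·
after 9 — deliver 1→2: n2:foll/b5/[-]
after 10 — deliver 2→1: ·
after 11 — deliver 1→0: n0:foll/b9/[-]
after 12 — propose(1,'z'): ·
after 13 — deliver 1→2: n2:foll/b9/[-]
after 14 — deliver 2→1: n1:lead/b9/[-]
after 15 — deliver 0→1: ·
after 16 — deliver 0→3: ·
after 17 — propose(0,'y'): ·
after 18 — deliver 0→1: ·
after 19 — deliver 1→0: ·

9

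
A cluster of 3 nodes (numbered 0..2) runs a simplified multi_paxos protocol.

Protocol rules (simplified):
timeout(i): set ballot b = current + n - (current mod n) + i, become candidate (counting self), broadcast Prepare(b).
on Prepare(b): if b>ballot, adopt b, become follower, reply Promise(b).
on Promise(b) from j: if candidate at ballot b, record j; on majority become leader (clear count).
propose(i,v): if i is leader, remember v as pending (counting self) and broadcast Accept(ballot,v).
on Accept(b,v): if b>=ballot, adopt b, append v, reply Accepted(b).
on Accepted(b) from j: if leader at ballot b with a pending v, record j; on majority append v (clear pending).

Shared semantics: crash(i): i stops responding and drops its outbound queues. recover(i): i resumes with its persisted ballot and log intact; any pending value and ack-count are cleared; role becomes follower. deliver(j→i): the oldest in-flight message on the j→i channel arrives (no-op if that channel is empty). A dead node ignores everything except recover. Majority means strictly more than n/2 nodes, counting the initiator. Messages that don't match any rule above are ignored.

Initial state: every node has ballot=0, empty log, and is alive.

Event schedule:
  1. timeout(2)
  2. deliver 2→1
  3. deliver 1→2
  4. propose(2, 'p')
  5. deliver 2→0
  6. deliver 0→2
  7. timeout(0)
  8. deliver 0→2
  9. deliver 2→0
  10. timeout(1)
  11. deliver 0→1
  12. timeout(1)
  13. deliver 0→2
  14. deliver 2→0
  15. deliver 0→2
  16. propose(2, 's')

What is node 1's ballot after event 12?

1. timeout(2):  <2:cand b5 ->
2. deliver 2→1:  <1:foll b5 ->
3. deliver 1→2:  <2:lead b5 ->
4. propose(2,'p'):  nop
5. deliver 2→0:  <0:foll b5 ->
6. deliver 0→2:  nop
7. timeout(0):  <0:cand b6 ->
8. deliver 0→2:  <2:foll b6 ->
9. deliver 2→0:  nop
10. timeout(1):  <1:cand b7 ->
11. deliver 0→1:  nop
12. timeout(1):  <1:cand b10 ->

10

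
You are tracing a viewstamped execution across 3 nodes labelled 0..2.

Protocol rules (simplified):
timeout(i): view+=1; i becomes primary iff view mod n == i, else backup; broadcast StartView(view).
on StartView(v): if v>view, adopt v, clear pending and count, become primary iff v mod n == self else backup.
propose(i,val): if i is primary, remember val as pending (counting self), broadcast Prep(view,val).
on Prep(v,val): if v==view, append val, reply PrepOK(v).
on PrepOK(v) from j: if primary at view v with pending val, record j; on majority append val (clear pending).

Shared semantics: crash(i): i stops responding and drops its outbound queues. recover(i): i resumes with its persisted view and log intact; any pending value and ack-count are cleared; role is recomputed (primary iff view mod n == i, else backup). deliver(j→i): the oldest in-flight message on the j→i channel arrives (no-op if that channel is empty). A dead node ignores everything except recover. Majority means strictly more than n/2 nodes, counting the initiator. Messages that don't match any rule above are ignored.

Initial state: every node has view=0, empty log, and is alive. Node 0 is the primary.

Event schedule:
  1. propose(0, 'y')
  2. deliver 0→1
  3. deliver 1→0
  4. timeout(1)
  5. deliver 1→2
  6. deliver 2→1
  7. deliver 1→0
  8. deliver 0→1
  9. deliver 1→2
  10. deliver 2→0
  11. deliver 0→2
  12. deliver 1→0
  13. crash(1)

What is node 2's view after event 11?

1. propose(0,'y'):  nop
2. deliver 0→1:  <1:back v0 y>
3. deliver 1→0:  <0:prim v0 y>
4. timeout(1):  <1:prim v1 y>
5. deliver 1→2:  <2:back v1 ->
6. deliver 2→1:  nop
7. deliver 1→0:  <0:back v1 y>
8. deliver 0→1:  nop
9. deliver 1→2:  nop
10. deliver 2→0:  nop
11. deliver 0→2:  nop

1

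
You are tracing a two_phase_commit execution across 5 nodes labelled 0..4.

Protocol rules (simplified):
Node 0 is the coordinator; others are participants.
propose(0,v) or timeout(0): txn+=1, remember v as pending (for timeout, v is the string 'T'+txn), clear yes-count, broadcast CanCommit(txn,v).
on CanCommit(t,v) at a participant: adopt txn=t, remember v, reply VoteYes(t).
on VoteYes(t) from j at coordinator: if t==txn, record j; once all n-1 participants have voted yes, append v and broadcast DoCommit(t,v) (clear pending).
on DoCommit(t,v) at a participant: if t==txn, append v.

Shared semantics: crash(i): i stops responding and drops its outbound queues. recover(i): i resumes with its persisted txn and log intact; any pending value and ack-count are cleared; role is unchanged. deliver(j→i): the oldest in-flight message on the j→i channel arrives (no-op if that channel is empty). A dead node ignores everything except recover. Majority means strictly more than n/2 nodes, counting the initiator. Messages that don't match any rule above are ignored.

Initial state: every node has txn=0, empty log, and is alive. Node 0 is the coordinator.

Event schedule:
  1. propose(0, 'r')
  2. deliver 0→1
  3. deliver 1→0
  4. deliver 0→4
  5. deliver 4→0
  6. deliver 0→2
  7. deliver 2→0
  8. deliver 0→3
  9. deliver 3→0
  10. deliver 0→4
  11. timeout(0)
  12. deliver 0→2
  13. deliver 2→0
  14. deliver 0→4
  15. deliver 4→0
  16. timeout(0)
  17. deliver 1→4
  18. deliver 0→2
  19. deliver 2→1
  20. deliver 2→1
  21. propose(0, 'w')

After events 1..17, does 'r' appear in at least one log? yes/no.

after 1 — propose(0,'r'): n0:coor/t1/[-]
after 2 — deliver 0→1: n1:part/t1/[-]
after 3 — deliver 1→0: ·
after 4 — deliver 0→4: n4:part/t1/[-]
after 5 — deliver 4→0: ·
after 6 — deliver 0→2: n2:part/t1/[-]
after 7 — deliver 2→0: ·
after 8 — deliver 0→3: n3:part/t1/[-]
after 9 — deliver 3→0: n0:coor/t1/[r]
after 10 — deliver 0→4: n4:part/t1/[r]
after 11 — timeout(0): n0:coor/t2/[r]
after 12 — deliver 0→2: n2:part/t1/[r]
after 13 — deliver 2→0: ·
after 14 — deliver 0→4: n4:part/t2/[r]
after 15 — deliver 4→0: ·
after 16 — timeout(0): n0:coor/t3/[r]
after 17 — deliver 1→4: ·

yes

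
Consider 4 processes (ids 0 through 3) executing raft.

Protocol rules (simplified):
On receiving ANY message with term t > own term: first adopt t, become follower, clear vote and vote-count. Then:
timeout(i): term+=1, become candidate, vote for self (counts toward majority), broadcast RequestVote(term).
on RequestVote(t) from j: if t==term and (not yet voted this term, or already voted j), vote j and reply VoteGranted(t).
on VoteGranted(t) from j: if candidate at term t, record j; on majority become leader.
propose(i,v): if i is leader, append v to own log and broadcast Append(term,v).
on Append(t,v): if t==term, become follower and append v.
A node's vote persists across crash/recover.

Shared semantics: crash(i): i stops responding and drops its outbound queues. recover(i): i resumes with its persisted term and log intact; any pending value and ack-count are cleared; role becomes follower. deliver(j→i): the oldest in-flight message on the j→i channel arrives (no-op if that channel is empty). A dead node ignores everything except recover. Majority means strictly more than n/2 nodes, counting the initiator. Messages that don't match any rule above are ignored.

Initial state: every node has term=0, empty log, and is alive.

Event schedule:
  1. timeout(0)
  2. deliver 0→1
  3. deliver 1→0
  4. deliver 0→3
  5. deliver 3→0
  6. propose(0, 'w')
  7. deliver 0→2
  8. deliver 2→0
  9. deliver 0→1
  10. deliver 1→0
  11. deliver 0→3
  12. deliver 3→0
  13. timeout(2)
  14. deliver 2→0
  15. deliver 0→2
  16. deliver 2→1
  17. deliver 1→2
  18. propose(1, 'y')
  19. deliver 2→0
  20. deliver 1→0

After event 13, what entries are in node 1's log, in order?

e1 timeout(0): 0[cand,t=1,-]
e2 deliver 0→1: 1[foll,t=1,-]
e3 deliver 1→0: ·
e4 deliver 0→3: 3[foll,t=1,-]
e5 deliver 3→0: 0[lead,t=1,-]
e6 propose(0,'w'): 0[lead,t=1,w]
e7 deliver 0→2: 2[foll,t=1,-]
e8 deliver 2→0: ·
e9 deliver 0→1: 1[foll,t=1,w]
e10 deliver 1→0: ·
e11 deliver 0→3: 3[foll,t=1,w]
e12 deliver 3→0: ·
e13 timeout(2): 2[cand,t=2,-]

w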